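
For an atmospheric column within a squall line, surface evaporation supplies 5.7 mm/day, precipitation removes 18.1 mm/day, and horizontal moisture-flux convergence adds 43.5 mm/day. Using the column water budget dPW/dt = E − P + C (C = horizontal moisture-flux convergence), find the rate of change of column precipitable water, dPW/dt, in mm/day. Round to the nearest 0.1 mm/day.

dPW/dt = E − P + C = 5.7 − 18.1 + (43.5) = 31.1 mm/day.

dPW/dt ≈ 31.1 mm/day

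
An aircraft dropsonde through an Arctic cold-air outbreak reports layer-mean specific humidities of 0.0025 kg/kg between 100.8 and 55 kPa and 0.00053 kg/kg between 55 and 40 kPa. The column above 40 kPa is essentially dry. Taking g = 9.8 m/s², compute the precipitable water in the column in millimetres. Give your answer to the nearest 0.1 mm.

Precipitable water is the column-integrated vapour mass per unit area: PW = (1/g) Σ q̄ Δp, with q in kg/kg and Δp in Pa (1 kg/m² of water = 1 mm).
Layer 100.8–55 kPa: Δp = 458 hPa = 45800 Pa, q̄ = 0.0025 kg/kg → 0.0025 × 45800 / 9.8 = 11.68 mm
Layer 55–40 kPa: Δp = 150 hPa = 15000 Pa, q̄ = 0.00053 kg/kg → 0.00053 × 15000 / 9.8 = 0.81 mm
PW = 11.68 + 0.81 = 12.49 ≈ 12.5 mm.

PW ≈ 12.5 mm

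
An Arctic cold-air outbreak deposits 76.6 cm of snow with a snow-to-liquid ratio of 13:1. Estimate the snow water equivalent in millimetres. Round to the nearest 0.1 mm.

SWE = snow depth / ratio = 76.6 cm / 13 = 5.892 cm = 58.9 mm.

SWE ≈ 58.9 mm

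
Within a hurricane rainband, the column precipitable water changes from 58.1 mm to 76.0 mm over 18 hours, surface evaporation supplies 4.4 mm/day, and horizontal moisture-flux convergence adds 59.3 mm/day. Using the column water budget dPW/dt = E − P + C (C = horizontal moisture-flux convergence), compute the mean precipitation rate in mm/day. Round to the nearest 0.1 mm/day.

P ≈ 39.8 mm/day

dPW/dt = (76.0 − 58.1) mm / (18/24 day) = +23.867 mm/day.
P = E + C − dPW/dt = 4.4 + (59.3) − (+23.867) = 39.8 mm/day.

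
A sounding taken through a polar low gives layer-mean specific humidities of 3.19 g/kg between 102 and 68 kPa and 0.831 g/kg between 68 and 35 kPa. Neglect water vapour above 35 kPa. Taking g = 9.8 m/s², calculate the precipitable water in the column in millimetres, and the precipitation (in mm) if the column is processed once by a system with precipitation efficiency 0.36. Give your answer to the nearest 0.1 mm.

PW ≈ 13.9 mm; precipitation ≈ 5.0 mm

Precipitable water is the column-integrated vapour mass per unit area: PW = (1/g) Σ q̄ Δp, with q in kg/kg and Δp in Pa (1 kg/m² of water = 1 mm).
Layer 102–68 kPa: Δp = 340 hPa = 34000 Pa, q̄ = 0.00319 kg/kg → 0.00319 × 34000 / 9.8 = 11.07 mm
Layer 68–35 kPa: Δp = 330 hPa = 33000 Pa, q̄ = 0.000831 kg/kg → 0.000831 × 33000 / 9.8 = 2.80 mm
PW = 11.07 + 2.80 = 13.87 ≈ 13.9 mm.
Precipitation = ε × PW = 0.36 × 13.9 = 5.0 mm.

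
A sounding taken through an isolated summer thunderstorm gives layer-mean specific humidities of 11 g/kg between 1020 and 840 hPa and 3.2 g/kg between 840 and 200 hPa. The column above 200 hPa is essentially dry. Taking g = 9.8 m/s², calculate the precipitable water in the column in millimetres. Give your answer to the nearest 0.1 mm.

PW ≈ 41.1 mm

Precipitable water is the column-integrated vapour mass per unit area: PW = (1/g) Σ q̄ Δp, with q in kg/kg and Δp in Pa (1 kg/m² of water = 1 mm).
Layer 1020–840 hPa: Δp = 180 hPa = 18000 Pa, q̄ = 0.011 kg/kg → 0.011 × 18000 / 9.8 = 20.20 mm
Layer 840–200 hPa: Δp = 640 hPa = 64000 Pa, q̄ = 0.0032 kg/kg → 0.0032 × 64000 / 9.8 = 20.90 mm
PW = 20.20 + 20.90 = 41.10 ≈ 41.1 mm.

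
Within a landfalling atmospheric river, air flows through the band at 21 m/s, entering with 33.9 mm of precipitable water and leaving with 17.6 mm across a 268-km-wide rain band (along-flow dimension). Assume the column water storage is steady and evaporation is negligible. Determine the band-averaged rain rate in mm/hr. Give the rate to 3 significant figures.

R ≈ 4.60 mm/hr

Column moisture flux per unit crosswind length is F = V × PW.
Inflow: F_in = 21 × 33.9 = 711.9 mm·m/s
Outflow: F_out = 21 × 17.6 = 369.6 mm·m/s
Steady-state rate R = (F_in − F_out)/L = (711.9 − 369.6) / 268000 m = 1.277e-03 mm/s.
R = 1.277e-03 × 3600 = 4.60 mm/hr.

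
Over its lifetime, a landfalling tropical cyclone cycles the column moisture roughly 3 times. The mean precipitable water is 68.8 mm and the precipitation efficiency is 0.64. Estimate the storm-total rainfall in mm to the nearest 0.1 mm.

rainfall ≈ 132.1 mm

Each cycle deposits ε × PW = 0.64 × 68.8 = 44.032 mm.
Over 3 cycles: 3 × 44.032 = 132.1 mm.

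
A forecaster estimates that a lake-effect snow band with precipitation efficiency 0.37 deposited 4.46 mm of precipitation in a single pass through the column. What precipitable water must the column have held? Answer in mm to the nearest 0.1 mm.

PW ≈ 12.1 mm

PW = precipitation / ε = 4.46 / 0.37 = 12.1 mm.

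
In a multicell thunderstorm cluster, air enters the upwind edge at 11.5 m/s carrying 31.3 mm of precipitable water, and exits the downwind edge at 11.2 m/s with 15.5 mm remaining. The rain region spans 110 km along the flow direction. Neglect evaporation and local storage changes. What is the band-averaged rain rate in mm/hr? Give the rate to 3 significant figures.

R ≈ 6.10 mm/hr

Column moisture flux per unit crosswind length is F = V × PW.
Inflow: F_in = 11.5 × 31.3 = 359.95 mm·m/s
Outflow: F_out = 11.2 × 15.5 = 173.6 mm·m/s
Steady-state rate R = (F_in − F_out)/L = (359.95 − 173.6) / 110000 m = 1.694e-03 mm/s.
R = 1.694e-03 × 3600 = 6.10 mm/hr.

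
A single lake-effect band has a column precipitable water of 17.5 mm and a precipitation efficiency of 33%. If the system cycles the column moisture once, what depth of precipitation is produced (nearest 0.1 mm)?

precipitation ≈ 5.8 mm

Precipitation = ε × PW = 0.33 × 17.5 = 5.8 mm.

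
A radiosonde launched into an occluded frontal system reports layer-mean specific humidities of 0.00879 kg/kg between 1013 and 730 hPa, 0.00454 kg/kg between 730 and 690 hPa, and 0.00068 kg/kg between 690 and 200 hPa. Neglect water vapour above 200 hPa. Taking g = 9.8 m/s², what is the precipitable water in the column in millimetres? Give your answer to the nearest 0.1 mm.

Precipitable water is the column-integrated vapour mass per unit area: PW = (1/g) Σ q̄ Δp, with q in kg/kg and Δp in Pa (1 kg/m² of water = 1 mm).
Layer 1013–730 hPa: Δp = 283 hPa = 28300 Pa, q̄ = 0.00879 kg/kg → 0.00879 × 28300 / 9.8 = 25.38 mm
Layer 730–690 hPa: Δp = 40 hPa = 4000 Pa, q̄ = 0.00454 kg/kg → 0.00454 × 4000 / 9.8 = 1.85 mm
Layer 690–200 hPa: Δp = 490 hPa = 49000 Pa, q̄ = 0.00068 kg/kg → 0.00068 × 49000 / 9.8 = 3.40 mm
PW = 25.38 + 1.85 + 3.40 = 30.63 ≈ 30.6 mm.

PW ≈ 30.6 mm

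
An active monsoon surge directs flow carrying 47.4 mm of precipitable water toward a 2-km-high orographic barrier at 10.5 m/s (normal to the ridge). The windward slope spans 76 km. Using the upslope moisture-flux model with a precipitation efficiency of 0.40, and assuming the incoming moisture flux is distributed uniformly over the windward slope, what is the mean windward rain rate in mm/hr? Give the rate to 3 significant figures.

R ≈ 9.43 mm/hr

Incoming column moisture flux per unit ridge length: F = V × PW = 10.5 × 47.4 = 497.7 mm·m/s.
Spread over the 76 km slope with efficiency ε = 0.40: R = ε·F/W = 0.40 × 497.7 / 76000 m = 2.619e-03 mm/s.
R = 2.619e-03 × 3600 = 9.43 mm/hr.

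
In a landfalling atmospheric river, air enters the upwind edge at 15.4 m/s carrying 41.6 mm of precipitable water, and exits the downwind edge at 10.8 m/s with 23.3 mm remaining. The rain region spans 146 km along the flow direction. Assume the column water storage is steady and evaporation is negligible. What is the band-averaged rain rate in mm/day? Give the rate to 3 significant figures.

R ≈ 230 mm/day

Column moisture flux per unit crosswind length is F = V × PW.
Inflow: F_in = 15.4 × 41.6 = 640.64 mm·m/s
Outflow: F_out = 10.8 × 23.3 = 251.64 mm·m/s
Steady-state rate R = (F_in − F_out)/L = (640.64 − 251.64) / 146000 m = 2.664e-03 mm/s.
R = 2.664e-03 × 3600 × 24 = 230 mm/day.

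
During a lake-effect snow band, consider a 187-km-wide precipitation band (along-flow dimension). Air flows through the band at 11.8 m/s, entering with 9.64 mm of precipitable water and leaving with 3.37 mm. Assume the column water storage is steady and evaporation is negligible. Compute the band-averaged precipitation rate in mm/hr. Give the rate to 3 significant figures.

Column moisture flux per unit crosswind length is F = V × PW.
Inflow: F_in = 11.8 × 9.64 = 113.752 mm·m/s
Outflow: F_out = 11.8 × 3.37 = 39.766 mm·m/s
Steady-state rate R = (F_in − F_out)/L = (113.752 − 39.766) / 187000 m = 3.956e-04 mm/s.
R = 3.956e-04 × 3600 = 1.42 mm/hr.

R ≈ 1.42 mm/hr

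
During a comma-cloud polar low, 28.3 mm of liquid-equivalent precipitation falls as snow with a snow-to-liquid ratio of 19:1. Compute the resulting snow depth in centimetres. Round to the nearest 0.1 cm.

snow depth ≈ 53.8 cm

Snow depth = liquid × ratio = 28.3 mm × 19 = 537.7 mm = 53.8 cm.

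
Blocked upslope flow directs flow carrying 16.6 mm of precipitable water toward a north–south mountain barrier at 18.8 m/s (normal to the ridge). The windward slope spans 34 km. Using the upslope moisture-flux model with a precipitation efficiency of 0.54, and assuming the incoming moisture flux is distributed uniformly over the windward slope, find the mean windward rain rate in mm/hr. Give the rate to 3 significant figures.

Incoming column moisture flux per unit ridge length: F = V × PW = 18.8 × 16.6 = 312.08 mm·m/s.
Spread over the 34 km slope with efficiency ε = 0.54: R = ε·F/W = 0.54 × 312.08 / 34000 m = 4.957e-03 mm/s.
R = 4.957e-03 × 3600 = 17.8 mm/hr.

R ≈ 17.8 mm/hr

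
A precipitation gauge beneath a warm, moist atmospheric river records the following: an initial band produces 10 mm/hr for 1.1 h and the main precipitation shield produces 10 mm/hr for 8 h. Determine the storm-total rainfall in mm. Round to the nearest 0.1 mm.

Total = Σ Rᵢ Δtᵢ = 10 × 1.1 + 10 × 8
      = 11 + 80 = 91.0 mm.

total ≈ 91.0 mm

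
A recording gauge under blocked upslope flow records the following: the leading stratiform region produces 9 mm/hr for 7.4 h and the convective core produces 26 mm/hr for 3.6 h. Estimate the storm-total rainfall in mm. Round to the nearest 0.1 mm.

total ≈ 160.2 mm

Total = Σ Rᵢ Δtᵢ = 9 × 7.4 + 26 × 3.6
      = 66.6 + 93.6 = 160.2 mm.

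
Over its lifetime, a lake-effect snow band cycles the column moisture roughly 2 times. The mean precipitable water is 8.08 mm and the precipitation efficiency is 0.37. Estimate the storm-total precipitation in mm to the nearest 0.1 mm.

Each cycle deposits ε × PW = 0.37 × 8.08 = 2.9896 mm.
Over 2 cycles: 2 × 2.9896 = 6.0 mm.

precipitation ≈ 6.0 mm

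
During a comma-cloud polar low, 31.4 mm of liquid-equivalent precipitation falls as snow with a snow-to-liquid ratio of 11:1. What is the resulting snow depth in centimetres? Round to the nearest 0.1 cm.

snow depth ≈ 34.5 cm

Snow depth = liquid × ratio = 31.4 mm × 11 = 345.4 mm = 34.5 cm.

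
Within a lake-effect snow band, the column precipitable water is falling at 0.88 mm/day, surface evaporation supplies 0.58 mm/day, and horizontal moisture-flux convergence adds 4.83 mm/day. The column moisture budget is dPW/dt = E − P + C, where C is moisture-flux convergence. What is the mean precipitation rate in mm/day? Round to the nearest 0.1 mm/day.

P ≈ 6.3 mm/day

dPW/dt = -0.88 mm/day.
P = E + C − dPW/dt = 0.58 + (4.83) − (-0.88) = 6.3 mm/day.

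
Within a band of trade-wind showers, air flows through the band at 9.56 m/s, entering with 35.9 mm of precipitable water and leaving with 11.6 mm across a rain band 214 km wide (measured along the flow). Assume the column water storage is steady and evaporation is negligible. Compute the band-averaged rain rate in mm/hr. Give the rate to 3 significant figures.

Column moisture flux per unit crosswind length is F = V × PW.
Inflow: F_in = 9.56 × 35.9 = 343.204 mm·m/s
Outflow: F_out = 9.56 × 11.6 = 110.896 mm·m/s
Steady-state rate R = (F_in − F_out)/L = (343.204 − 110.896) / 214000 m = 1.086e-03 mm/s.
R = 1.086e-03 × 3600 = 3.91 mm/hr.

R ≈ 3.91 mm/hr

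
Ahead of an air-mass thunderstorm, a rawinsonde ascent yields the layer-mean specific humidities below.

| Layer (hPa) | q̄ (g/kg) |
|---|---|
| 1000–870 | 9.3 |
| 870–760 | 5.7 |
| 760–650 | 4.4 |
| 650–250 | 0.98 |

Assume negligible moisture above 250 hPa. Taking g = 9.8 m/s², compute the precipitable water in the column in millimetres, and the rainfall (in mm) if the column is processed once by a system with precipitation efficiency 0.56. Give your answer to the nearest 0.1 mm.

PW ≈ 27.7 mm; rainfall ≈ 15.5 mm

Precipitable water is the column-integrated vapour mass per unit area: PW = (1/g) Σ q̄ Δp, with q in kg/kg and Δp in Pa (1 kg/m² of water = 1 mm).
Layer 1000–870 hPa: Δp = 130 hPa = 13000 Pa, q̄ = 0.0093 kg/kg → 0.0093 × 13000 / 9.8 = 12.34 mm
Layer 870–760 hPa: Δp = 110 hPa = 11000 Pa, q̄ = 0.0057 kg/kg → 0.0057 × 11000 / 9.8 = 6.40 mm
Layer 760–650 hPa: Δp = 110 hPa = 11000 Pa, q̄ = 0.0044 kg/kg → 0.0044 × 11000 / 9.8 = 4.94 mm
Layer 650–250 hPa: Δp = 400 hPa = 40000 Pa, q̄ = 0.00098 kg/kg → 0.00098 × 40000 / 9.8 = 4.00 mm
PW = 12.34 + 6.40 + 4.94 + 4.00 = 27.68 ≈ 27.7 mm.
Rainfall = ε × PW = 0.56 × 27.7 = 15.5 mm.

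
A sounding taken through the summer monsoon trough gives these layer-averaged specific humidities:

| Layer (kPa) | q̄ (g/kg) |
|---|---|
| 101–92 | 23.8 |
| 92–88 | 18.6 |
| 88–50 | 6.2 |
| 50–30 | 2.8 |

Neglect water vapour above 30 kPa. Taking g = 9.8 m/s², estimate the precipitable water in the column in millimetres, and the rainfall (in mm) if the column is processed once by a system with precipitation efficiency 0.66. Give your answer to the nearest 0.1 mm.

Precipitable water is the column-integrated vapour mass per unit area: PW = (1/g) Σ q̄ Δp, with q in kg/kg and Δp in Pa (1 kg/m² of water = 1 mm).
Layer 101–92 kPa: Δp = 90 hPa = 9000 Pa, q̄ = 0.0238 kg/kg → 0.0238 × 9000 / 9.8 = 21.86 mm
Layer 92–88 kPa: Δp = 40 hPa = 4000 Pa, q̄ = 0.0186 kg/kg → 0.0186 × 4000 / 9.8 = 7.59 mm
Layer 88–50 kPa: Δp = 380 hPa = 38000 Pa, q̄ = 0.0062 kg/kg → 0.0062 × 38000 / 9.8 = 24.04 mm
Layer 50–30 kPa: Δp = 200 hPa = 20000 Pa, q̄ = 0.0028 kg/kg → 0.0028 × 20000 / 9.8 = 5.71 mm
PW = 21.86 + 7.59 + 24.04 + 5.71 = 59.20 ≈ 59.2 mm.
Rainfall = ε × PW = 0.66 × 59.2 = 39.1 mm.

PW ≈ 59.2 mm; rainfall ≈ 39.1 mm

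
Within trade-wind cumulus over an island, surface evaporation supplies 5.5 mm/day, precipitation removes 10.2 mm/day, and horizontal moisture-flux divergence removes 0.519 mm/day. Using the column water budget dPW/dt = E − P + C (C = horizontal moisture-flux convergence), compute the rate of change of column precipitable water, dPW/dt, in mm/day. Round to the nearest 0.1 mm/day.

dPW/dt = E − P + C = 5.5 − 10.2 + (-0.519) = -5.2 mm/day.

dPW/dt ≈ -5.2 mm/day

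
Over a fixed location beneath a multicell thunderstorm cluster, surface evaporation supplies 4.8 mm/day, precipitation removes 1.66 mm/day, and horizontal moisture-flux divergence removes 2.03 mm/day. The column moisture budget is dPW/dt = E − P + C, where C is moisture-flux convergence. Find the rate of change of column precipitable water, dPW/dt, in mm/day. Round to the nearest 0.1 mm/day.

dPW/dt = E − P + C = 4.8 − 1.66 + (-2.03) = 1.1 mm/day.

dPW/dt ≈ 1.1 mm/day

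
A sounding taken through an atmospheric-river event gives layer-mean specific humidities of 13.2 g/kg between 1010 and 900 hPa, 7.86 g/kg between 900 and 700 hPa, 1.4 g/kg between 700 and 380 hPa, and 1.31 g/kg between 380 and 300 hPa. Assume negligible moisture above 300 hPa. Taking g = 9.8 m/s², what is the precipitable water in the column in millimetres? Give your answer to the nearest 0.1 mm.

PW ≈ 36.5 mm

Precipitable water is the column-integrated vapour mass per unit area: PW = (1/g) Σ q̄ Δp, with q in kg/kg and Δp in Pa (1 kg/m² of water = 1 mm).
Layer 1010–900 hPa: Δp = 110 hPa = 11000 Pa, q̄ = 0.0132 kg/kg → 0.0132 × 11000 / 9.8 = 14.82 mm
Layer 900–700 hPa: Δp = 200 hPa = 20000 Pa, q̄ = 0.00786 kg/kg → 0.00786 × 20000 / 9.8 = 16.04 mm
Layer 700–380 hPa: Δp = 320 hPa = 32000 Pa, q̄ = 0.0014 kg/kg → 0.0014 × 32000 / 9.8 = 4.57 mm
Layer 380–300 hPa: Δp = 80 hPa = 8000 Pa, q̄ = 0.00131 kg/kg → 0.00131 × 8000 / 9.8 = 1.07 mm
PW = 14.82 + 16.04 + 4.57 + 1.07 = 36.50 ≈ 36.5 mm.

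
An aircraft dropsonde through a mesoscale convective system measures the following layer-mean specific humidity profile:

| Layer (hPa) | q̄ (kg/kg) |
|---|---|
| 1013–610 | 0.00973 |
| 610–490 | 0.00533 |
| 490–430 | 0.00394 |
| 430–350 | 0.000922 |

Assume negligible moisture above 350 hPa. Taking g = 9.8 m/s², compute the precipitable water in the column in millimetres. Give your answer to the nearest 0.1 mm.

PW ≈ 49.7 mm

Precipitable water is the column-integrated vapour mass per unit area: PW = (1/g) Σ q̄ Δp, with q in kg/kg and Δp in Pa (1 kg/m² of water = 1 mm).
Layer 1013–610 hPa: Δp = 403 hPa = 40300 Pa, q̄ = 0.00973 kg/kg → 0.00973 × 40300 / 9.8 = 40.01 mm
Layer 610–490 hPa: Δp = 120 hPa = 12000 Pa, q̄ = 0.00533 kg/kg → 0.00533 × 12000 / 9.8 = 6.53 mm
Layer 490–430 hPa: Δp = 60 hPa = 6000 Pa, q̄ = 0.00394 kg/kg → 0.00394 × 6000 / 9.8 = 2.41 mm
Layer 430–350 hPa: Δp = 80 hPa = 8000 Pa, q̄ = 0.000922 kg/kg → 0.000922 × 8000 / 9.8 = 0.75 mm
PW = 40.01 + 6.53 + 2.41 + 0.75 = 49.70 ≈ 49.7 mm.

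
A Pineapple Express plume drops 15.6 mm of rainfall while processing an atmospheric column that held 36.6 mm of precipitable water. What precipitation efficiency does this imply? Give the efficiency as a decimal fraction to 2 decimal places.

ε ≈ 0.43

ε = rainfall / PW = 15.6 / 36.6 = 0.43.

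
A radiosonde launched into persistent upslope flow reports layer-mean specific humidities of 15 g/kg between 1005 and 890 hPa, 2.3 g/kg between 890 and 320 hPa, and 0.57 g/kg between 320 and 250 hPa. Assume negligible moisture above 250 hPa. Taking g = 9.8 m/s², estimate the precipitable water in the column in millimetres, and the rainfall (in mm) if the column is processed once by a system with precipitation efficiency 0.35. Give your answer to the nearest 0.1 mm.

PW ≈ 31.4 mm; rainfall ≈ 11.0 mm

Precipitable water is the column-integrated vapour mass per unit area: PW = (1/g) Σ q̄ Δp, with q in kg/kg and Δp in Pa (1 kg/m² of water = 1 mm).
Layer 1005–890 hPa: Δp = 115 hPa = 11500 Pa, q̄ = 0.015 kg/kg → 0.015 × 11500 / 9.8 = 17.60 mm
Layer 890–320 hPa: Δp = 570 hPa = 57000 Pa, q̄ = 0.0023 kg/kg → 0.0023 × 57000 / 9.8 = 13.38 mm
Layer 320–250 hPa: Δp = 70 hPa = 7000 Pa, q̄ = 0.00057 kg/kg → 0.00057 × 7000 / 9.8 = 0.41 mm
PW = 17.60 + 13.38 + 0.41 = 31.39 ≈ 31.4 mm.
Rainfall = ε × PW = 0.35 × 31.4 = 11.0 mm.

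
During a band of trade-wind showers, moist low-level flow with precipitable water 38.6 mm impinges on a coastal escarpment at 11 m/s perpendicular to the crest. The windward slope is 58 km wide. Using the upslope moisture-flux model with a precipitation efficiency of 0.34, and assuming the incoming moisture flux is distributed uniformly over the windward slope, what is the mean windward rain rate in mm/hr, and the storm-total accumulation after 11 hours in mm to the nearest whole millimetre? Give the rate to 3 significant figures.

Incoming column moisture flux per unit ridge length: F = V × PW = 11 × 38.6 = 424.6 mm·m/s.
Spread over the 58 km slope with efficiency ε = 0.34: R = ε·F/W = 0.34 × 424.6 / 58000 m = 2.489e-03 mm/s.
R = 2.489e-03 × 3600 = 8.96 mm/hr.
Over 11 h: total = 8.96 × 11 = 98.56 ≈ 99 mm.

R ≈ 8.96 mm/hr; total ≈ 99 mm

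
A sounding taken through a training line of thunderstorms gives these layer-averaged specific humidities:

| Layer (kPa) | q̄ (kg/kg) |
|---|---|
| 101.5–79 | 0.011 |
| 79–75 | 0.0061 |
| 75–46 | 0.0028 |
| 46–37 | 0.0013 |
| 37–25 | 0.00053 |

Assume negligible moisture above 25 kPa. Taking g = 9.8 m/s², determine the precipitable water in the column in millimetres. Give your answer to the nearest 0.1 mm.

PW ≈ 37.9 mm

Precipitable water is the column-integrated vapour mass per unit area: PW = (1/g) Σ q̄ Δp, with q in kg/kg and Δp in Pa (1 kg/m² of water = 1 mm).
Layer 101.5–79 kPa: Δp = 225 hPa = 22500 Pa, q̄ = 0.011 kg/kg → 0.011 × 22500 / 9.8 = 25.26 mm
Layer 79–75 kPa: Δp = 40 hPa = 4000 Pa, q̄ = 0.0061 kg/kg → 0.0061 × 4000 / 9.8 = 2.49 mm
Layer 75–46 kPa: Δp = 290 hPa = 29000 Pa, q̄ = 0.0028 kg/kg → 0.0028 × 29000 / 9.8 = 8.29 mm
Layer 46–37 kPa: Δp = 90 hPa = 9000 Pa, q̄ = 0.0013 kg/kg → 0.0013 × 9000 / 9.8 = 1.19 mm
Layer 37–25 kPa: Δp = 120 hPa = 12000 Pa, q̄ = 0.00053 kg/kg → 0.00053 × 12000 / 9.8 = 0.65 mm
PW = 25.26 + 2.49 + 8.29 + 1.19 + 0.65 = 37.88 ≈ 37.9 mm.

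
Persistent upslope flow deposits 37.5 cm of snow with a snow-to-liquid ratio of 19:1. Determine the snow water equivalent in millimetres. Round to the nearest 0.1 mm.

SWE ≈ 19.7 mm

SWE = snow depth / ratio = 37.5 cm / 19 = 1.974 cm = 19.7 mm.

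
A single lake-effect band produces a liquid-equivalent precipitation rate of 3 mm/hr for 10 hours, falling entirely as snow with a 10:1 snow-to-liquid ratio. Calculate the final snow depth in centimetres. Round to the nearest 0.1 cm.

Liquid-equivalent depth = 3 × 10 = 30 mm.
Snow depth = 30 mm × 10 = 300 mm = 30.0 cm.

snow depth ≈ 30.0 cm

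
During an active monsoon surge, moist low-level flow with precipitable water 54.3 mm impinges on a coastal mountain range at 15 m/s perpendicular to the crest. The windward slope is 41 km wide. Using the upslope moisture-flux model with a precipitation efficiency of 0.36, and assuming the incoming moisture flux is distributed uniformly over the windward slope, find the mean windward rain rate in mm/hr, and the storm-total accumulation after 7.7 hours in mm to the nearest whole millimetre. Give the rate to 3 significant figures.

R ≈ 25.7 mm/hr; total ≈ 198 mm

Incoming column moisture flux per unit ridge length: F = V × PW = 15 × 54.3 = 814.5 mm·m/s.
Spread over the 41 km slope with efficiency ε = 0.36: R = ε·F/W = 0.36 × 814.5 / 41000 m = 7.152e-03 mm/s.
R = 7.152e-03 × 3600 = 25.7 mm/hr.
Over 7.7 h: total = 25.7 × 7.7 = 197.89 ≈ 198 mm.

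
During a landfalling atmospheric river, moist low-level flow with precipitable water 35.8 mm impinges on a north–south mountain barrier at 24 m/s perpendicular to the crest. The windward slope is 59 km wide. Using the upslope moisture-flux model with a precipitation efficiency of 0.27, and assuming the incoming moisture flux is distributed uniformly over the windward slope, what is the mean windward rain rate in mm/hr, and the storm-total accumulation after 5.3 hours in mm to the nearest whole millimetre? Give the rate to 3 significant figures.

Incoming column moisture flux per unit ridge length: F = V × PW = 24 × 35.8 = 859.2 mm·m/s.
Spread over the 59 km slope with efficiency ε = 0.27: R = ε·F/W = 0.27 × 859.2 / 59000 m = 3.932e-03 mm/s.
R = 3.932e-03 × 3600 = 14.2 mm/hr.
Over 5.3 h: total = 14.2 × 5.3 = 75.26 ≈ 75 mm.

R ≈ 14.2 mm/hr; total ≈ 75 mm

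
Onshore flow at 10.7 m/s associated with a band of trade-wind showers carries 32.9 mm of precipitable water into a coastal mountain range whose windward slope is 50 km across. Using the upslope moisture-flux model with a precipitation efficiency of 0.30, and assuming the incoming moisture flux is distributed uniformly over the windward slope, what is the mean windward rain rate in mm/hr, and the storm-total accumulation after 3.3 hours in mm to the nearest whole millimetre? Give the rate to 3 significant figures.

R ≈ 7.60 mm/hr; total ≈ 25 mm

Incoming column moisture flux per unit ridge length: F = V × PW = 10.7 × 32.9 = 352.03 mm·m/s.
Spread over the 50 km slope with efficiency ε = 0.30: R = ε·F/W = 0.30 × 352.03 / 50000 m = 2.112e-03 mm/s.
R = 2.112e-03 × 3600 = 7.60 mm/hr.
Over 3.3 h: total = 7.60 × 3.3 = 25.08 ≈ 25 mm.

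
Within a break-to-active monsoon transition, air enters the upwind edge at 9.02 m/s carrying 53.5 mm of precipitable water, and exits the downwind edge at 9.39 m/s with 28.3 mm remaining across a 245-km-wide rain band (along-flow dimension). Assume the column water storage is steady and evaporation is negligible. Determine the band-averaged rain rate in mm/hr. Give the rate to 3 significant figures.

R ≈ 3.19 mm/hr

Column moisture flux per unit crosswind length is F = V × PW.
Inflow: F_in = 9.02 × 53.5 = 482.57 mm·m/s
Outflow: F_out = 9.39 × 28.3 = 265.737 mm·m/s
Steady-state rate R = (F_in − F_out)/L = (482.57 − 265.737) / 245000 m = 8.850e-04 mm/s.
R = 8.850e-04 × 3600 = 3.19 mm/hr.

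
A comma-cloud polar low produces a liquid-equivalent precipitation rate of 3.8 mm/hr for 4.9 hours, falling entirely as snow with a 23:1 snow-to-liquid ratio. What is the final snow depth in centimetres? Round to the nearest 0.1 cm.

Liquid-equivalent depth = 3.8 × 4.9 = 18.62 mm.
Snow depth = 18.62 mm × 23 = 428.26 mm = 42.8 cm.

snow depth ≈ 42.8 cm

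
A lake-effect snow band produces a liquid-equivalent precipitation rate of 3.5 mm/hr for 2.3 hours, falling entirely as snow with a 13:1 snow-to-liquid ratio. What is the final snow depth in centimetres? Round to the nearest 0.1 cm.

snow depth ≈ 10.5 cm

Liquid-equivalent depth = 3.5 × 2.3 = 8.05 mm.
Snow depth = 8.05 mm × 13 = 104.65 mm = 10.5 cm.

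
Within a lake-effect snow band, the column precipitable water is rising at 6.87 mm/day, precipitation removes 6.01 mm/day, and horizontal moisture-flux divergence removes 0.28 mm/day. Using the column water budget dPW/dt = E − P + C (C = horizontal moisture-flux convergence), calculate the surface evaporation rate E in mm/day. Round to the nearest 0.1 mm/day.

dPW/dt = +6.87 mm/day.
E = dPW/dt + P − C = (+6.87) + 6.01 − (-0.28) = 13.2 mm/day.

E ≈ 13.2 mm/day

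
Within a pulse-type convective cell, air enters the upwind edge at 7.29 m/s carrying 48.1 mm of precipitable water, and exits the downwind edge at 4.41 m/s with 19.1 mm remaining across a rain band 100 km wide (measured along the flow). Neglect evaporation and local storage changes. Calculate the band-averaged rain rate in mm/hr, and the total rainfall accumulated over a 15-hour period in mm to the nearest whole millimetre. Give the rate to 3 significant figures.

R ≈ 9.59 mm/hr; total ≈ 144 mm

Column moisture flux per unit crosswind length is F = V × PW.
Inflow: F_in = 7.29 × 48.1 = 350.649 mm·m/s
Outflow: F_out = 4.41 × 19.1 = 84.231 mm·m/s
Steady-state rate R = (F_in − F_out)/L = (350.649 − 84.231) / 100000 m = 2.664e-03 mm/s.
R = 2.664e-03 × 3600 = 9.59 mm/hr.
Over 15 h: total = 9.59 × 15 = 143.85 ≈ 144 mm.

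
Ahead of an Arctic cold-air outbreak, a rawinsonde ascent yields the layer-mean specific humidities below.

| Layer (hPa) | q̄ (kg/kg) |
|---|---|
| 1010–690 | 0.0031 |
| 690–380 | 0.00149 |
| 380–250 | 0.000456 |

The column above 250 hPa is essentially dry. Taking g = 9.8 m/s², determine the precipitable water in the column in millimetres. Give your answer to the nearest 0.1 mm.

PW ≈ 15.4 mm

Precipitable water is the column-integrated vapour mass per unit area: PW = (1/g) Σ q̄ Δp, with q in kg/kg and Δp in Pa (1 kg/m² of water = 1 mm).
Layer 1010–690 hPa: Δp = 320 hPa = 32000 Pa, q̄ = 0.0031 kg/kg → 0.0031 × 32000 / 9.8 = 10.12 mm
Layer 690–380 hPa: Δp = 310 hPa = 31000 Pa, q̄ = 0.00149 kg/kg → 0.00149 × 31000 / 9.8 = 4.71 mm
Layer 380–250 hPa: Δp = 130 hPa = 13000 Pa, q̄ = 0.000456 kg/kg → 0.000456 × 13000 / 9.8 = 0.60 mm
PW = 10.12 + 4.71 + 0.60 = 15.43 ≈ 15.4 mm.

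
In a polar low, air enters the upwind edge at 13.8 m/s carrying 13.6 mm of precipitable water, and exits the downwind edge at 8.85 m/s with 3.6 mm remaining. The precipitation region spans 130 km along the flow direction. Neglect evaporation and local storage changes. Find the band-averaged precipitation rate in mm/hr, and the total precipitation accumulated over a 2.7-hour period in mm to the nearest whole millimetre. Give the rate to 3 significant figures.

Column moisture flux per unit crosswind length is F = V × PW.
Inflow: F_in = 13.8 × 13.6 = 187.68 mm·m/s
Outflow: F_out = 8.85 × 3.6 = 31.86 mm·m/s
Steady-state rate R = (F_in − F_out)/L = (187.68 − 31.86) / 130000 m = 1.199e-03 mm/s.
R = 1.199e-03 × 3600 = 4.32 mm/hr.
Over 2.7 h: total = 4.32 × 2.7 = 11.664 ≈ 12 mm.

R ≈ 4.32 mm/hr; total ≈ 12 mm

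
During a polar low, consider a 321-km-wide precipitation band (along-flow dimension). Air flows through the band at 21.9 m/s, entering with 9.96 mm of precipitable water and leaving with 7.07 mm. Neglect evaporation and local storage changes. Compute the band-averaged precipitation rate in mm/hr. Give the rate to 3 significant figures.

Column moisture flux per unit crosswind length is F = V × PW.
Inflow: F_in = 21.9 × 9.96 = 218.124 mm·m/s
Outflow: F_out = 21.9 × 7.07 = 154.833 mm·m/s
Steady-state rate R = (F_in − F_out)/L = (218.124 − 154.833) / 321000 m = 1.972e-04 mm/s.
R = 1.972e-04 × 3600 = 0.710 mm/hr.

R ≈ 0.710 mm/hr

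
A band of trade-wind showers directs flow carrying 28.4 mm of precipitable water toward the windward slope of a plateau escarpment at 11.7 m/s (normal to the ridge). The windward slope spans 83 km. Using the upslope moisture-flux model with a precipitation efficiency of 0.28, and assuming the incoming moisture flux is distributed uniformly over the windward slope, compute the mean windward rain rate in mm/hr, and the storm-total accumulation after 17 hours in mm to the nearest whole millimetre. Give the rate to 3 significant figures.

R ≈ 4.04 mm/hr; total ≈ 69 mm

Incoming column moisture flux per unit ridge length: F = V × PW = 11.7 × 28.4 = 332.28 mm·m/s.
Spread over the 83 km slope with efficiency ε = 0.28: R = ε·F/W = 0.28 × 332.28 / 83000 m = 1.121e-03 mm/s.
R = 1.121e-03 × 3600 = 4.04 mm/hr.
Over 17 h: total = 4.04 × 17 = 68.68 ≈ 69 mm.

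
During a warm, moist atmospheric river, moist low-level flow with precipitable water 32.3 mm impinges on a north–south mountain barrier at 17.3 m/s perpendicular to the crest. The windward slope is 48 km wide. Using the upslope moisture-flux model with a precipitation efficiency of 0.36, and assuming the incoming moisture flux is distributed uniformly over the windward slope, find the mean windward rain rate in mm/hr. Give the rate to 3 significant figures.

Incoming column moisture flux per unit ridge length: F = V × PW = 17.3 × 32.3 = 558.79 mm·m/s.
Spread over the 48 km slope with efficiency ε = 0.36: R = ε·F/W = 0.36 × 558.79 / 48000 m = 4.191e-03 mm/s.
R = 4.191e-03 × 3600 = 15.1 mm/hr.

R ≈ 15.1 mm/hr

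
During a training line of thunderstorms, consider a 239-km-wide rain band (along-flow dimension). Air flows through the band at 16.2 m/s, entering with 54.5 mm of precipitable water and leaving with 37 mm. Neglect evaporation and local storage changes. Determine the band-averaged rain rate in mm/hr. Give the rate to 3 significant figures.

R ≈ 4.27 mm/hr

Column moisture flux per unit crosswind length is F = V × PW.
Inflow: F_in = 16.2 × 54.5 = 882.9 mm·m/s
Outflow: F_out = 16.2 × 37 = 599.4 mm·m/s
Steady-state rate R = (F_in − F_out)/L = (882.9 − 599.4) / 239000 m = 1.186e-03 mm/s.
R = 1.186e-03 × 3600 = 4.27 mm/hr.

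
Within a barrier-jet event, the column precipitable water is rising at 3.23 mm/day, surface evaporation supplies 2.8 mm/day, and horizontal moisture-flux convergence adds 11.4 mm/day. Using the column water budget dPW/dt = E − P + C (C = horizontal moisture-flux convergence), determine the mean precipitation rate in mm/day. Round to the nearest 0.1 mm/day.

dPW/dt = +3.23 mm/day.
P = E + C − dPW/dt = 2.8 + (11.4) − (+3.23) = 11.0 mm/day.

P ≈ 11.0 mm/day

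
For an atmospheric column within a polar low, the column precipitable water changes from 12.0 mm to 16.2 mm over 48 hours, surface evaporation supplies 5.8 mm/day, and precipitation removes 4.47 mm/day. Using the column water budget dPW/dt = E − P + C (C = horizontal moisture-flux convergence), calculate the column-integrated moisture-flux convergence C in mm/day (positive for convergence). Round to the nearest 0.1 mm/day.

dPW/dt = (16.2 − 12.0) mm / (48/24 day) = +2.100 mm/day.
C = dPW/dt − E + P = (+2.100) − 5.8 + 4.47 = 0.8 mm/day.

C ≈ 0.8 mm/day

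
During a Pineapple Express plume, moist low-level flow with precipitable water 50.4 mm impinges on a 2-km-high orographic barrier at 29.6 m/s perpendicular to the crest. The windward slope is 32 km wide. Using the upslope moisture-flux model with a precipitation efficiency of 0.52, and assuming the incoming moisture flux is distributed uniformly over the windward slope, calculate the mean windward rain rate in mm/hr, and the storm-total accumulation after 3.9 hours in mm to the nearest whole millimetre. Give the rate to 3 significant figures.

R ≈ 87.3 mm/hr; total ≈ 340 mm

Incoming column moisture flux per unit ridge length: F = V × PW = 29.6 × 50.4 = 1491.84 mm·m/s.
Spread over the 32 km slope with efficiency ε = 0.52: R = ε·F/W = 0.52 × 1491.84 / 32000 m = 2.424e-02 mm/s.
R = 2.424e-02 × 3600 = 87.3 mm/hr.
Over 3.9 h: total = 87.3 × 3.9 = 340.47 ≈ 340 mm.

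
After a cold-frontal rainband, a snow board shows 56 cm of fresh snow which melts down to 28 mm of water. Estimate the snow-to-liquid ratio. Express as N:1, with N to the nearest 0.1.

Ratio = snow depth / SWE = 560 mm / 28 mm = 20.0, i.e. 20.0:1.

ratio ≈ 20.0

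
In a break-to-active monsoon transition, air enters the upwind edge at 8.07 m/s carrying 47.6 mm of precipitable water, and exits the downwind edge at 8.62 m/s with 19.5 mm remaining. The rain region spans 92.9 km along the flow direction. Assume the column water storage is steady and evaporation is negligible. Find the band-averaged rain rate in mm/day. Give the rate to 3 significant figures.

Column moisture flux per unit crosswind length is F = V × PW.
Inflow: F_in = 8.07 × 47.6 = 384.132 mm·m/s
Outflow: F_out = 8.62 × 19.5 = 168.09 mm·m/s
Steady-state rate R = (F_in − F_out)/L = (384.132 − 168.09) / 92900 m = 2.326e-03 mm/s.
R = 2.326e-03 × 3600 × 24 = 201 mm/day.

R ≈ 201 mm/day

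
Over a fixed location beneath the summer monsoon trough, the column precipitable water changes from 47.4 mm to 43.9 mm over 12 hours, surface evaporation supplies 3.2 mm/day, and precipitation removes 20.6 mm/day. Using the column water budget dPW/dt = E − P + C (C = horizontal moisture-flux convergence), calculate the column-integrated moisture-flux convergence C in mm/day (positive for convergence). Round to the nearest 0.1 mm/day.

dPW/dt = (43.9 − 47.4) mm / (12/24 day) = -7.000 mm/day.
C = dPW/dt − E + P = (-7.000) − 3.2 + 20.6 = 10.4 mm/day.

C ≈ 10.4 mm/day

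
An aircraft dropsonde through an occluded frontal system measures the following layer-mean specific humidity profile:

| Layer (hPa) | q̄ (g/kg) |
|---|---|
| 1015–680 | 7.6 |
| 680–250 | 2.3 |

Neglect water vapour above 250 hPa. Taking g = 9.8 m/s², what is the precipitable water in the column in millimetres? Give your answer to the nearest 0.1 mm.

PW ≈ 36.1 mm

Precipitable water is the column-integrated vapour mass per unit area: PW = (1/g) Σ q̄ Δp, with q in kg/kg and Δp in Pa (1 kg/m² of water = 1 mm).
Layer 1015–680 hPa: Δp = 335 hPa = 33500 Pa, q̄ = 0.0076 kg/kg → 0.0076 × 33500 / 9.8 = 25.98 mm
Layer 680–250 hPa: Δp = 430 hPa = 43000 Pa, q̄ = 0.0023 kg/kg → 0.0023 × 43000 / 9.8 = 10.09 mm
PW = 25.98 + 10.09 = 36.07 ≈ 36.1 mm.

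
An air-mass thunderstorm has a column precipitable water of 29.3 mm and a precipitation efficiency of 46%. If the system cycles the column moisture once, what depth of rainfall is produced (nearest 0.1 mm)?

rainfall ≈ 13.5 mm

Rainfall = ε × PW = 0.46 × 29.3 = 13.5 mm.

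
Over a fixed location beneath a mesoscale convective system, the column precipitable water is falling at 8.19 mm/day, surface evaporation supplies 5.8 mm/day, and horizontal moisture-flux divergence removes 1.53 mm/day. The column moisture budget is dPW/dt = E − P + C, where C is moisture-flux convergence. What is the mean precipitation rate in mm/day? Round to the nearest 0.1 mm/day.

P ≈ 12.5 mm/day

dPW/dt = -8.19 mm/day.
P = E + C − dPW/dt = 5.8 + (-1.53) − (-8.19) = 12.5 mm/day.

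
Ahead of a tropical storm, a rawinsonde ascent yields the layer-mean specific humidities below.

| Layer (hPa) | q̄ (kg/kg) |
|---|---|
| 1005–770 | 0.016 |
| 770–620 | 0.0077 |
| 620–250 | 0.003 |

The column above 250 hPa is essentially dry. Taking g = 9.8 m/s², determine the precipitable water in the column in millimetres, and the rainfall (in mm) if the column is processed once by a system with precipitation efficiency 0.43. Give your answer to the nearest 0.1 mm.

Precipitable water is the column-integrated vapour mass per unit area: PW = (1/g) Σ q̄ Δp, with q in kg/kg and Δp in Pa (1 kg/m² of water = 1 mm).
Layer 1005–770 hPa: Δp = 235 hPa = 23500 Pa, q̄ = 0.016 kg/kg → 0.016 × 23500 / 9.8 = 38.37 mm
Layer 770–620 hPa: Δp = 150 hPa = 15000 Pa, q̄ = 0.0077 kg/kg → 0.0077 × 15000 / 9.8 = 11.79 mm
Layer 620–250 hPa: Δp = 370 hPa = 37000 Pa, q̄ = 0.003 kg/kg → 0.003 × 37000 / 9.8 = 11.33 mm
PW = 38.37 + 11.79 + 11.33 = 61.49 ≈ 61.5 mm.
Rainfall = ε × PW = 0.43 × 61.5 = 26.4 mm.

PW ≈ 61.5 mm; rainfall ≈ 26.4 mm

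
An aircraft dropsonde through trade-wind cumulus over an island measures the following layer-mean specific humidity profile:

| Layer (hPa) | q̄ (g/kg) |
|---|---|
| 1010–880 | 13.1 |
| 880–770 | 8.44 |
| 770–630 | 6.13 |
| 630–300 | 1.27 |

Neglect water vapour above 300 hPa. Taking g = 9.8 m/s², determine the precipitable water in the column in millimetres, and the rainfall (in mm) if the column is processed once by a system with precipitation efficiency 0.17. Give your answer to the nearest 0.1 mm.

Precipitable water is the column-integrated vapour mass per unit area: PW = (1/g) Σ q̄ Δp, with q in kg/kg and Δp in Pa (1 kg/m² of water = 1 mm).
Layer 1010–880 hPa: Δp = 130 hPa = 13000 Pa, q̄ = 0.0131 kg/kg → 0.0131 × 13000 / 9.8 = 17.38 mm
Layer 880–770 hPa: Δp = 110 hPa = 11000 Pa, q̄ = 0.00844 kg/kg → 0.00844 × 11000 / 9.8 = 9.47 mm
Layer 770–630 hPa: Δp = 140 hPa = 14000 Pa, q̄ = 0.00613 kg/kg → 0.00613 × 14000 / 9.8 = 8.76 mm
Layer 630–300 hPa: Δp = 330 hPa = 33000 Pa, q̄ = 0.00127 kg/kg → 0.00127 × 33000 / 9.8 = 4.28 mm
PW = 17.38 + 9.47 + 8.76 + 4.28 = 39.89 ≈ 39.9 mm.
Rainfall = ε × PW = 0.17 × 39.9 = 6.8 mm.

PW ≈ 39.9 mm; rainfall ≈ 6.8 mm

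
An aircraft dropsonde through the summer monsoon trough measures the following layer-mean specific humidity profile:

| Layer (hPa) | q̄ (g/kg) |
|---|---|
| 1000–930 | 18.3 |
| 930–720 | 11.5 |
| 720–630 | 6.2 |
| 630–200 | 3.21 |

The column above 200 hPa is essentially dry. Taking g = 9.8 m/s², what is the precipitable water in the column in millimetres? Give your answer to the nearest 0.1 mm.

PW ≈ 57.5 mm

Precipitable water is the column-integrated vapour mass per unit area: PW = (1/g) Σ q̄ Δp, with q in kg/kg and Δp in Pa (1 kg/m² of water = 1 mm).
Layer 1000–930 hPa: Δp = 70 hPa = 7000 Pa, q̄ = 0.0183 kg/kg → 0.0183 × 7000 / 9.8 = 13.07 mm
Layer 930–720 hPa: Δp = 210 hPa = 21000 Pa, q̄ = 0.0115 kg/kg → 0.0115 × 21000 / 9.8 = 24.64 mm
Layer 720–630 hPa: Δp = 90 hPa = 9000 Pa, q̄ = 0.0062 kg/kg → 0.0062 × 9000 / 9.8 = 5.69 mm
Layer 630–200 hPa: Δp = 430 hPa = 43000 Pa, q̄ = 0.00321 kg/kg → 0.00321 × 43000 / 9.8 = 14.08 mm
PW = 13.07 + 24.64 + 5.69 + 14.08 = 57.48 ≈ 57.5 mm.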